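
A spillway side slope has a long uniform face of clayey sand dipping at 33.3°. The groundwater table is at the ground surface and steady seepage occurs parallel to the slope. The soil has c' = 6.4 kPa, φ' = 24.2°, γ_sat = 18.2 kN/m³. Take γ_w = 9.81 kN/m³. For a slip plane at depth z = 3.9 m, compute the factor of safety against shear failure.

FS = 0.51

With seepage parallel to the slope and the water table at the surface, the effective normal stress on the slip plane uses the buoyant unit weight γ' = γ_sat − γ_w while the driving shear stress uses γ_sat:
FS = [c' + γ' z cos²β tanφ'] / [γ_sat z sinβ cosβ]
γ' = 18.2 − 9.81 = 8.39 kN/m³
Numerator = 6.4 + 8.39·3.9·cos²33.3°·tan24.2° = 6.4 + 8.39·3.9·0.6986·0.4494 = 16.673 kPa
Denominator = 18.2·3.9·sin33.3°·cos33.3° = 18.2·3.9·0.5490·0.8358 = 32.571 kPa
FS = 16.673 / 32.571 = 0.512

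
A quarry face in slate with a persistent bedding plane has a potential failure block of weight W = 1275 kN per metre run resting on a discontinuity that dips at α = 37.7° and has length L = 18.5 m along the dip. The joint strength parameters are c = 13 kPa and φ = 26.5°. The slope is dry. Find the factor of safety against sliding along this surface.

FS = 0.95

Resolving the block weight along and normal to the plane and applying the Mohr–Coulomb strength on the joint:
N' = W cosα = 1275·cos37.7° = 1008.8 kN/m
Driving force T = W sinα = 1275·sin37.7° = 779.7 kN/m
Resisting force R = c·L + N'·tanφ = 13·18.5 + 1008.8·tan26.5° = 240.5 + 503.0 = 743.5 kN/m
FS = R / T = 743.5 / 779.7 = 0.954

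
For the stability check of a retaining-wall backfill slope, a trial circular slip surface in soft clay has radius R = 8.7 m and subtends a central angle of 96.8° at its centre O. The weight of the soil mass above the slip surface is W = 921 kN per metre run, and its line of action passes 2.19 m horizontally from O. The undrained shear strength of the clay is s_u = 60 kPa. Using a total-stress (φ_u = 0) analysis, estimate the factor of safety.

Taking moments about the centre O, the resisting moment is provided by the undrained shear strength acting along the arc:
Arc length L_a = R·θ = 8.7·(96.8°·π/180) = 8.7·1.6895 = 14.70 m
M_R = s_u·L_a·R = 60·14.70·8.7 = 7672.6 kN·m/m
M_D = W·d = 921·2.19 = 2017.0 kN·m/m
FS = M_R / M_D = 7672.6 / 2017.0 = 3.804

FS = 3.80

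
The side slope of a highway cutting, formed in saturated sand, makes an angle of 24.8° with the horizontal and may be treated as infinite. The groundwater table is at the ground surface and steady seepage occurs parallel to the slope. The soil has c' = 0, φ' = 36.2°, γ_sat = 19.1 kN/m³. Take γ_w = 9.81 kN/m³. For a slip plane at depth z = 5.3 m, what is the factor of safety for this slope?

FS = 0.77

With seepage parallel to the slope and the water table at the surface, the effective normal stress on the slip plane uses the buoyant unit weight γ' = γ_sat − γ_w while the driving shear stress uses γ_sat:
FS = [c' + γ' z cos²β tanφ'] / [γ_sat z sinβ cosβ]
(For c' = 0 this reduces to FS = (γ'/γ_sat)·tanφ'/tanβ.)
γ' = 19.1 − 9.81 = 9.29 kN/m³
Numerator = 0.0 + 9.29·5.3·cos²24.8°·tan36.2° = 0.0 + 9.29·5.3·0.8241·0.7319 = 29.696 kPa
Denominator = 19.1·5.3·sin24.8°·cos24.8° = 19.1·5.3·0.4195·0.9078 = 38.545 kPa
FS = 29.696 / 38.545 = 0.770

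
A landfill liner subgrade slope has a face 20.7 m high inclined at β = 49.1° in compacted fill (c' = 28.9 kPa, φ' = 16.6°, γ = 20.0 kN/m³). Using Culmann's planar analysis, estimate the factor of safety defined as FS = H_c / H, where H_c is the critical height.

H_c = (4c'/γ) · sinβ cosφ' / [1 − cos(β − φ')]
    = (4·28.9/20.0) · sin49.1°·cos16.6° / [1 − cos32.5°]
    = 5.780 · 0.7244 / 0.1566 = 26.73 m
FS = H_c / H = 26.73 / 20.7 = 1.291

FS = 1.29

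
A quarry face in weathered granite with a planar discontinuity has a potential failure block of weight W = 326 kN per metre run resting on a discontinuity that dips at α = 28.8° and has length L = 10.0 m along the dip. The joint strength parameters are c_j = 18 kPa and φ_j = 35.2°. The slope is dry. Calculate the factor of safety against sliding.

Resolving the block weight along and normal to the plane and applying the Mohr–Coulomb strength on the joint:
N' = W cosα = 326·cos28.8° = 285.7 kN/m
Driving force T = W sinα = 326·sin28.8° = 157.1 kN/m
Resisting force R = c_j·L + N'·tanφ_j = 18·10.0 + 285.7·tan35.2° = 180.0 + 201.5 = 381.5 kN/m
FS = R / T = 381.5 / 157.1 = 2.429

FS = 2.43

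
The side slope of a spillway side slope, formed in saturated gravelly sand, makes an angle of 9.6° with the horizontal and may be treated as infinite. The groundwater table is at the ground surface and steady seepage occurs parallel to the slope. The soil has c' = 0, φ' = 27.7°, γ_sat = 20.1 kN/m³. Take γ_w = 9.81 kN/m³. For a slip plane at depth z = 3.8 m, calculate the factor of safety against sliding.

With seepage parallel to the slope and the water table at the surface, the effective normal stress on the slip plane uses the buoyant unit weight γ' = γ_sat − γ_w while the driving shear stress uses γ_sat:
FS = [c' + γ' z cos²β tanφ'] / [γ_sat z sinβ cosβ]
(For c' = 0 this reduces to FS = (γ'/γ_sat)·tanφ'/tanβ.)
γ' = 20.1 − 9.81 = 10.29 kN/m³
Numerator = 0.0 + 10.29·3.8·cos²9.6°·tan27.7° = 0.0 + 10.29·3.8·0.9722·0.5250 = 19.958 kPa
Denominator = 20.1·3.8·sin9.6°·cos9.6° = 20.1·3.8·0.1668·0.9860 = 12.559 kPa
FS = 19.958 / 12.559 = 1.589

FS = 1.59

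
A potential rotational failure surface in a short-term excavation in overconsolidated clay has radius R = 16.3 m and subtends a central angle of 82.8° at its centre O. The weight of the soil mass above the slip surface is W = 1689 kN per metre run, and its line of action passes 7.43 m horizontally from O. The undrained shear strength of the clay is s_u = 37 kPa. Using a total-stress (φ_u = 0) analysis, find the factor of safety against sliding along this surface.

FS = 1.13

Taking moments about the centre O, the resisting moment is provided by the undrained shear strength acting along the arc:
Arc length L_a = R·θ = 16.3·(82.8°·π/180) = 16.3·1.4451 = 23.56 m
M_R = s_u·L_a·R = 37·23.56·16.3 = 14206.4 kN·m/m
M_D = W·d = 1689·7.43 = 12549.3 kN·m/m
FS = M_R / M_D = 14206.4 / 12549.3 = 1.132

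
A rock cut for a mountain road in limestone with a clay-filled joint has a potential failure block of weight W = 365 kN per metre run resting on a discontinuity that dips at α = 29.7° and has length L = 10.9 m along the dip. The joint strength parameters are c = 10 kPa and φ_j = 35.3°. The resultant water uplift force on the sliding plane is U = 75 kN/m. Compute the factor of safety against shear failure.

FS = 1.55

Resolving the block weight along and normal to the plane and applying the Mohr–Coulomb strength on the joint:
N' = W cosα − U = 365·cos29.7° − 75 = 242.1 kN/m
Driving force T = W sinα = 365·sin29.7° = 180.8 kN/m
Resisting force R = c·L + N'·tanφ_j = 10·10.9 + 242.1·tan35.3° = 109.0 + 171.4 = 280.4 kN/m
FS = R / T = 280.4 / 180.8 = 1.550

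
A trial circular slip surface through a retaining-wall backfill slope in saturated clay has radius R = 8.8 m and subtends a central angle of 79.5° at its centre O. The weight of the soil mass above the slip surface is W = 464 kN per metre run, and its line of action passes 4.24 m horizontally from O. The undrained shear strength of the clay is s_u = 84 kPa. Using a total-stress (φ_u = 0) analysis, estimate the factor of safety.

FS = 4.59

Taking moments about the centre O, the resisting moment is provided by the undrained shear strength acting along the arc:
Arc length L_a = R·θ = 8.8·(79.5°·π/180) = 8.8·1.3875 = 12.21 m
M_R = s_u·L_a·R = 84·12.21·8.8 = 9025.9 kN·m/m
M_D = W·d = 464·4.24 = 1967.4 kN·m/m
FS = M_R / M_D = 9025.9 / 1967.4 = 4.588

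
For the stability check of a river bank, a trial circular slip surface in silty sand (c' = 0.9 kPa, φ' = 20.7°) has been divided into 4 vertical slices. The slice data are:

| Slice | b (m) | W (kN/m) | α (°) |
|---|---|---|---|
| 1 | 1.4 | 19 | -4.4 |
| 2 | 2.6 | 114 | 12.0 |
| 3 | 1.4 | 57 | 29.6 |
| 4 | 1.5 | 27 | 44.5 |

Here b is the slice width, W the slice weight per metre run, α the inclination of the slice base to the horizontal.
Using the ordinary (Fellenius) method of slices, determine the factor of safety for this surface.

Ordinary method of slices: FS = Σ[c'·Δl_i + (W_i cosα_i)·tanφ'] / Σ W_i sinα_i, with Δl_i = b_i / cosα_i.
Slice 1: Δl = 1.4/cos(-4.4°) = 1.404 m; N'_1 = 19·cos(-4.4°) = 18.9; c'Δl = 1.26; W sinα = -1.5
Slice 2: Δl = 2.6/cos12.0° = 2.658 m; N'_2 = 114·cos12.0° = 111.5; c'Δl = 2.39; W sinα = 23.7
Slice 3: Δl = 1.4/cos29.6° = 1.610 m; N'_3 = 57·cos29.6° = 49.6; c'Δl = 1.45; W sinα = 28.2
Slice 4: Δl = 1.5/cos44.5° = 2.103 m; N'_4 = 27·cos44.5° = 19.3; c'Δl = 1.89; W sinα = 18.9
Σc'Δl = 7.0 kN/m; ΣN' = 199.3 kN/m; ΣW sinα = 69.3 kN/m
Resisting = 7.0 + 199.3·tan20.7° = 7.0 + 75.3 = 82.3 kN/m
FS = 82.3 / 69.3 = 1.187

FS = 1.19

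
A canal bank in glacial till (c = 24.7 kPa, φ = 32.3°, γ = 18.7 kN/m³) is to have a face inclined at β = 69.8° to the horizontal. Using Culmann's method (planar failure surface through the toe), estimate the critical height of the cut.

Culmann's analysis gives the critical failure plane at α_cr = (β + φ)/2 = (69.8 + 32.3)/2 = 51.0°, and the critical height
H_c = (4c/γ) · sinβ cosφ / [1 − cos(β − φ)]
    = (4·24.7/18.7) · sin69.8°·cos32.3° / [1 − cos(37.5°)]
    = 5.283 · 0.9385·0.8453 / [1 − 0.7934]
    = 5.283 · 0.7933 / 0.2066
    = 20.28 m

H_c = 20.28 m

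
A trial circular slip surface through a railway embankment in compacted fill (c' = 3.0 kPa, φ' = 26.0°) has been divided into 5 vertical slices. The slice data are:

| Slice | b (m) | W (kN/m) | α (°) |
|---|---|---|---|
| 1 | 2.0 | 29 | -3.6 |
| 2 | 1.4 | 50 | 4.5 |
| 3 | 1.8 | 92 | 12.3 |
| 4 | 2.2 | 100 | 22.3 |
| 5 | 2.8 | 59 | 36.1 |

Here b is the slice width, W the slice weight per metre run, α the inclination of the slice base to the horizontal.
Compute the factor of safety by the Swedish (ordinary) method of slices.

Ordinary method of slices: FS = Σ[c'·Δl_i + (W_i cosα_i)·tanφ'] / Σ W_i sinα_i, with Δl_i = b_i / cosα_i.
Slice 1: Δl = 2.0/cos(-3.6°) = 2.004 m; N'_1 = 29·cos(-3.6°) = 28.9; c'Δl = 6.01; W sinα = -1.8
Slice 2: Δl = 1.4/cos4.5° = 1.404 m; N'_2 = 50·cos4.5° = 49.8; c'Δl = 4.21; W sinα = 3.9
Slice 3: Δl = 1.8/cos12.3° = 1.842 m; N'_3 = 92·cos12.3° = 89.9; c'Δl = 5.53; W sinα = 19.6
Slice 4: Δl = 2.2/cos22.3° = 2.378 m; N'_4 = 100·cos22.3° = 92.5; c'Δl = 7.13; W sinα = 37.9
Slice 5: Δl = 2.8/cos36.1° = 3.465 m; N'_5 = 59·cos36.1° = 47.7; c'Δl = 10.40; W sinα = 34.8
Σc'Δl = 33.3 kN/m; ΣN' = 308.9 kN/m; ΣW sinα = 94.4 kN/m
Resisting = 33.3 + 308.9·tan26.0° = 33.3 + 150.6 = 183.9 kN/m
FS = 183.9 / 94.4 = 1.948

FS = 1.95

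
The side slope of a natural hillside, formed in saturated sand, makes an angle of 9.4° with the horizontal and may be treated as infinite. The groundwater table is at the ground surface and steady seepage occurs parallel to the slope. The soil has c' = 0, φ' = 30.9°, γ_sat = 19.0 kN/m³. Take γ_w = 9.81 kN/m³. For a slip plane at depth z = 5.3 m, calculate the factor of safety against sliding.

With seepage parallel to the slope and the water table at the surface, the effective normal stress on the slip plane uses the buoyant unit weight γ' = γ_sat − γ_w while the driving shear stress uses γ_sat:
FS = [c' + γ' z cos²β tanφ'] / [γ_sat z sinβ cosβ]
(For c' = 0 this reduces to FS = (γ'/γ_sat)·tanφ'/tanβ.)
γ' = 19.0 − 9.81 = 9.19 kN/m³
Numerator = 0.0 + 9.19·5.3·cos²9.4°·tan30.9° = 0.0 + 9.19·5.3·0.9733·0.5985 = 28.373 kPa
Denominator = 19.0·5.3·sin9.4°·cos9.4° = 19.0·5.3·0.1633·0.9866 = 16.226 kPa
FS = 28.373 / 16.226 = 1.749

FS = 1.75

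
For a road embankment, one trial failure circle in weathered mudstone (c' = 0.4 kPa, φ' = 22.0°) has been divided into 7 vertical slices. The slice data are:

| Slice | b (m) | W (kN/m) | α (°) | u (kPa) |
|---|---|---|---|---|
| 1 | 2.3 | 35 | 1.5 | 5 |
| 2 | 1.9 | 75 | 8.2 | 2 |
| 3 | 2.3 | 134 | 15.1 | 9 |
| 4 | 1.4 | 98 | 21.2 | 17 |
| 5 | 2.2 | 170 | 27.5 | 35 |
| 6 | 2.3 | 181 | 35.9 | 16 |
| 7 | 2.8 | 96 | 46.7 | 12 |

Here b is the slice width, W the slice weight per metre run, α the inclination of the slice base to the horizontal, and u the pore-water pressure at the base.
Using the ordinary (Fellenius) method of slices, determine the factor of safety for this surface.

FS = 0.56

Ordinary method of slices: FS = Σ[c'·Δl_i + (W_i cosα_i − u_i·Δl_i)·tanφ'] / Σ W_i sinα_i, with Δl_i = b_i / cosα_i.
Slice 1: Δl = 2.3/cos1.5° = 2.301 m; N'_1 = 35·cos1.5° − 5·2.301 = 23.5; c'Δl = 0.92; W sinα = 0.9
Slice 2: Δl = 1.9/cos8.2° = 1.920 m; N'_2 = 75·cos8.2° − 2·1.920 = 70.4; c'Δl = 0.77; W sinα = 10.7
Slice 3: Δl = 2.3/cos15.1° = 2.382 m; N'_3 = 134·cos15.1° − 9·2.382 = 107.9; c'Δl = 0.95; W sinα = 34.9
Slice 4: Δl = 1.4/cos21.2° = 1.502 m; N'_4 = 98·cos21.2° − 17·1.502 = 65.8; c'Δl = 0.60; W sinα = 35.4
Slice 5: Δl = 2.2/cos27.5° = 2.480 m; N'_5 = 170·cos27.5° − 35·2.480 = 64.0; c'Δl = 0.99; W sinα = 78.5
Slice 6: Δl = 2.3/cos35.9° = 2.839 m; N'_6 = 181·cos35.9° − 16·2.839 = 101.2; c'Δl = 1.14; W sinα = 106.1
Slice 7: Δl = 2.8/cos46.7° = 4.083 m; N'_7 = 96·cos46.7° − 12·4.083 = 16.8; c'Δl = 1.63; W sinα = 69.9
Σc'Δl = 7.0 kN/m; ΣN' = 449.7 kN/m; ΣW sinα = 336.5 kN/m
Resisting = 7.0 + 449.7·tan22.0° = 7.0 + 181.7 = 188.7 kN/m
FS = 188.7 / 336.5 = 0.561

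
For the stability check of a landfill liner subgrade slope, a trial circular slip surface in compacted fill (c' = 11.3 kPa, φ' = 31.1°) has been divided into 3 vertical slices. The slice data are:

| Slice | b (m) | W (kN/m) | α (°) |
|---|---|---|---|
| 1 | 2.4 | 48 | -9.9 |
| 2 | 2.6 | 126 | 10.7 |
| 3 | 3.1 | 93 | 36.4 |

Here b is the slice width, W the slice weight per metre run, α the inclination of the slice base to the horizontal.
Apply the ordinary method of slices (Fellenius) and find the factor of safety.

FS = 3.54

Ordinary method of slices: FS = Σ[c'·Δl_i + (W_i cosα_i)·tanφ'] / Σ W_i sinα_i, with Δl_i = b_i / cosα_i.
Slice 1: Δl = 2.4/cos(-9.9°) = 2.436 m; N'_1 = 48·cos(-9.9°) = 47.3; c'Δl = 27.53; W sinα = -8.3
Slice 2: Δl = 2.6/cos10.7° = 2.646 m; N'_2 = 126·cos10.7° = 123.8; c'Δl = 29.90; W sinα = 23.4
Slice 3: Δl = 3.1/cos36.4° = 3.851 m; N'_3 = 93·cos36.4° = 74.9; c'Δl = 43.52; W sinα = 55.2
Σc'Δl = 101.0 kN/m; ΣN' = 245.9 kN/m; ΣW sinα = 70.3 kN/m
Resisting = 101.0 + 245.9·tan31.1° = 101.0 + 148.4 = 249.3 kN/m
FS = 249.3 / 70.3 = 3.545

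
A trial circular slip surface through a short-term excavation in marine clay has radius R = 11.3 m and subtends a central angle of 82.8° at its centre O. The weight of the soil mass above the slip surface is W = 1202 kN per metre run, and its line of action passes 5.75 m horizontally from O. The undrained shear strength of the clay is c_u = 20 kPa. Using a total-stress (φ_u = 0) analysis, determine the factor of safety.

Taking moments about the centre O, the resisting moment is provided by the undrained shear strength acting along the arc:
Arc length L_a = R·θ = 11.3·(82.8°·π/180) = 11.3·1.4451 = 16.33 m
M_R = c_u·L_a·R = 20·16.33·11.3 = 3690.6 kN·m/m
M_D = W·d = 1202·5.75 = 6911.5 kN·m/m
FS = M_R / M_D = 3690.6 / 6911.5 = 0.534

FS = 0.53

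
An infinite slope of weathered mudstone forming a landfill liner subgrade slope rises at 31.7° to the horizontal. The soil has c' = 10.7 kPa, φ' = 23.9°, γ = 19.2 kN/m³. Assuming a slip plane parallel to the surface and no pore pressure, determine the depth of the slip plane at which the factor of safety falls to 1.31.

z = 2.10 m

Setting FS = 1.31 in FS = [c' + γz cos²β tanφ'] / [γz sinβ cosβ] and solving for z:
z = c' / [γ cosβ (FS·sinβ − cosβ·tanφ')]
  = 10.7 / [19.2·cos31.7°·(1.31·sin31.7° − cos31.7°·tan23.9°)]
  = 10.7 / [19.2·0.8508·(1.31·0.5255 − 0.8508·0.4431)]
  = 10.7 / 5.0859 = 2.104 m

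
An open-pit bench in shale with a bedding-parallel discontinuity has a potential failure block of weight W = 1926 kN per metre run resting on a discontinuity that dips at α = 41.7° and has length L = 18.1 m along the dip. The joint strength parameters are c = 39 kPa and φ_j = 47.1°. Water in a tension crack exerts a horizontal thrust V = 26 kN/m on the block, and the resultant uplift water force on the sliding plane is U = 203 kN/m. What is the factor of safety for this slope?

FS = 1.55

Resolving the block weight along and normal to the plane and applying the Mohr–Coulomb strength on the joint:
N' = W cosα − U − V sinα = 1926·cos41.7° − 203 − 26·sin41.7° = 1217.7 kN/m
Driving force T = W sinα + V cosα = 1926·sin41.7° + 26·cos41.7° = 1300.6 kN/m
Resisting force R = c·L + N'·tanφ_j = 39·18.1 + 1217.7·tan47.1° = 705.9 + 1310.4 = 2016.3 kN/m
FS = R / T = 2016.3 / 1300.6 = 1.550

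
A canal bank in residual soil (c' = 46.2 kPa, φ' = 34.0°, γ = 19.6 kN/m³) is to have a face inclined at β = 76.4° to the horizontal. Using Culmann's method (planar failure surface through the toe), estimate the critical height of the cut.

Culmann's analysis gives the critical failure plane at α_cr = (β + φ')/2 = (76.4 + 34.0)/2 = 55.2°, and the critical height
H_c = (4c'/γ) · sinβ cosφ' / [1 − cos(β − φ')]
    = (4·46.2/19.6) · sin76.4°·cos34.0° / [1 − cos(42.4°)]
    = 9.429 · 0.9720·0.8290 / [1 − 0.7385]
    = 9.429 · 0.8058 / 0.2615
    = 29.05 m

H_c = 29.05 m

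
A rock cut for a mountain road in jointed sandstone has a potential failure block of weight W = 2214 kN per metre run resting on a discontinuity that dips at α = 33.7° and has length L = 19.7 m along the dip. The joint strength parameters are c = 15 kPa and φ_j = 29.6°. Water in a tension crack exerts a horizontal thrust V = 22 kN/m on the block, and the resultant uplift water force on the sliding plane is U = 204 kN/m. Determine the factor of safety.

Resolving the block weight along and normal to the plane and applying the Mohr–Coulomb strength on the joint:
N' = W cosα − U − V sinα = 2214·cos33.7° − 204 − 22·sin33.7° = 1625.7 kN/m
Driving force T = W sinα + V cosα = 2214·sin33.7° + 22·cos33.7° = 1246.7 kN/m
Resisting force R = c·L + N'·tanφ_j = 15·19.7 + 1625.7·tan29.6° = 295.5 + 923.5 = 1219.0 kN/m
FS = R / T = 1219.0 / 1246.7 = 0.978

FS = 0.98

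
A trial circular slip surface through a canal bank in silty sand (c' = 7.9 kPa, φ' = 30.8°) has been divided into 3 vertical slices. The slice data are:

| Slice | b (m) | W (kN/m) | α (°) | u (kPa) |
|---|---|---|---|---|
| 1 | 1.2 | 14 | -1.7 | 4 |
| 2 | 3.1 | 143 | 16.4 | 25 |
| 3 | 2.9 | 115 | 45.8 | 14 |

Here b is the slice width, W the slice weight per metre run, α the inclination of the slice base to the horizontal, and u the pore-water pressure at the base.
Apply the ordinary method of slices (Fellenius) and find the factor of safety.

Ordinary method of slices: FS = Σ[c'·Δl_i + (W_i cosα_i − u_i·Δl_i)·tanφ'] / Σ W_i sinα_i, with Δl_i = b_i / cosα_i.
Slice 1: Δl = 1.2/cos(-1.7°) = 1.201 m; N'_1 = 14·cos(-1.7°) − 4·1.201 = 9.2; c'Δl = 9.48; W sinα = -0.4
Slice 2: Δl = 3.1/cos16.4° = 3.231 m; N'_2 = 143·cos16.4° − 25·3.231 = 56.4; c'Δl = 25.53; W sinα = 40.4
Slice 3: Δl = 2.9/cos45.8° = 4.160 m; N'_3 = 115·cos45.8° − 14·4.160 = 21.9; c'Δl = 32.86; W sinα = 82.4
Σc'Δl = 67.9 kN/m; ΣN' = 87.5 kN/m; ΣW sinα = 122.4 kN/m
Resisting = 67.9 + 87.5·tan30.8° = 67.9 + 52.2 = 120.0 kN/m
FS = 120.0 / 122.4 = 0.981

FS = 0.98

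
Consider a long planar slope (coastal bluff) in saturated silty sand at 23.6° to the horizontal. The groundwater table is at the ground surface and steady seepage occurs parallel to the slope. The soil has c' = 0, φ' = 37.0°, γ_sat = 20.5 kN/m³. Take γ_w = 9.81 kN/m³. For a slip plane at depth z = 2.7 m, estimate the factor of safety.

With seepage parallel to the slope and the water table at the surface, the effective normal stress on the slip plane uses the buoyant unit weight γ' = γ_sat − γ_w while the driving shear stress uses γ_sat:
FS = [c' + γ' z cos²β tanφ'] / [γ_sat z sinβ cosβ]
(For c' = 0 this reduces to FS = (γ'/γ_sat)·tanφ'/tanβ.)
γ' = 20.5 − 9.81 = 10.69 kN/m³
Numerator = 0.0 + 10.69·2.7·cos²23.6°·tan37.0° = 0.0 + 10.69·2.7·0.8397·0.7536 = 18.264 kPa
Denominator = 20.5·2.7·sin23.6°·cos23.6° = 20.5·2.7·0.4003·0.9164 = 20.306 kPa
FS = 18.264 / 20.306 = 0.899

FS = 0.90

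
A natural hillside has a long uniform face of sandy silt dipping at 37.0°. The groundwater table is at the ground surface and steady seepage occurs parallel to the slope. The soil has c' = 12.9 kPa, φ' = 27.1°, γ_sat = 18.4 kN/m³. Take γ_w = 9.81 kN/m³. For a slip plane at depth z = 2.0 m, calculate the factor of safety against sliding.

FS = 1.05

With seepage parallel to the slope and the water table at the surface, the effective normal stress on the slip plane uses the buoyant unit weight γ' = γ_sat − γ_w while the driving shear stress uses γ_sat:
FS = [c' + γ' z cos²β tanφ'] / [γ_sat z sinβ cosβ]
γ' = 18.4 − 9.81 = 8.59 kN/m³
Numerator = 12.9 + 8.59·2.0·cos²37.0°·tan27.1° = 12.9 + 8.59·2.0·0.6378·0.5117 = 18.507 kPa
Denominator = 18.4·2.0·sin37.0°·cos37.0° = 18.4·2.0·0.6018·0.7986 = 17.687 kPa
FS = 18.507 / 17.687 = 1.046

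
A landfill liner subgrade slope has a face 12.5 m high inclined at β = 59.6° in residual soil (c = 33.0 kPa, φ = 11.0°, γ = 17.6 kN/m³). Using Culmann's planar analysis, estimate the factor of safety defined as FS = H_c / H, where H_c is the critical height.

FS = 1.50

H_c = (4c/γ) · sinβ cosφ / [1 − cos(β − φ)]
    = (4·33.0/17.6) · sin59.6°·cos11.0° / [1 − cos48.6°]
    = 7.500 · 0.8467 / 0.3387 = 18.75 m
FS = H_c / H = 18.75 / 12.5 = 1.500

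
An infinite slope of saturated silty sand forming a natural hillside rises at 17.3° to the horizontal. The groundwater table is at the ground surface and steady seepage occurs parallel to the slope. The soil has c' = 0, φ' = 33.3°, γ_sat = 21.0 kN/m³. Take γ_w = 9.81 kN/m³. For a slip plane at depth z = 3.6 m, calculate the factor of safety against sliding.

FS = 1.12

With seepage parallel to the slope and the water table at the surface, the effective normal stress on the slip plane uses the buoyant unit weight γ' = γ_sat − γ_w while the driving shear stress uses γ_sat:
FS = [c' + γ' z cos²β tanφ'] / [γ_sat z sinβ cosβ]
(For c' = 0 this reduces to FS = (γ'/γ_sat)·tanφ'/tanβ.)
γ' = 21.0 − 9.81 = 11.19 kN/m³
Numerator = 0.0 + 11.19·3.6·cos²17.3°·tan33.3° = 0.0 + 11.19·3.6·0.9116·0.6569 = 24.122 kPa
Denominator = 21.0·3.6·sin17.3°·cos17.3° = 21.0·3.6·0.2974·0.9548 = 21.464 kPa
FS = 24.122 / 21.464 = 1.124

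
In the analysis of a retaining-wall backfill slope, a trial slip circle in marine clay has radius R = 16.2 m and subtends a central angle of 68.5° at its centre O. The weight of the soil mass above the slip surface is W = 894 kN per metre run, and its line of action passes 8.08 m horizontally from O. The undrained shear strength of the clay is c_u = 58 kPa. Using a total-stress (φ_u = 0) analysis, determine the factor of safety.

FS = 2.52

Taking moments about the centre O, the resisting moment is provided by the undrained shear strength acting along the arc:
Arc length L_a = R·θ = 16.2·(68.5°·π/180) = 16.2·1.1956 = 19.37 m
M_R = c_u·L_a·R = 58·19.37·16.2 = 18198.1 kN·m/m
M_D = W·d = 894·8.08 = 7223.5 kN·m/m
FS = M_R / M_D = 18198.1 / 7223.5 = 2.519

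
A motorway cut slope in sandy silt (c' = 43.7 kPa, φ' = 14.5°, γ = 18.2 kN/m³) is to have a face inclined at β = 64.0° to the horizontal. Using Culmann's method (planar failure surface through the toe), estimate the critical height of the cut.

H_c = 23.84 m

Culmann's analysis gives the critical failure plane at α_cr = (β + φ')/2 = (64.0 + 14.5)/2 = 39.2°, and the critical height
H_c = (4c'/γ) · sinβ cosφ' / [1 − cos(β − φ')]
    = (4·43.7/18.2) · sin64.0°·cos14.5° / [1 − cos(49.5°)]
    = 9.604 · 0.8988·0.9681 / [1 − 0.6494]
    = 9.604 · 0.8702 / 0.3506
    = 23.84 m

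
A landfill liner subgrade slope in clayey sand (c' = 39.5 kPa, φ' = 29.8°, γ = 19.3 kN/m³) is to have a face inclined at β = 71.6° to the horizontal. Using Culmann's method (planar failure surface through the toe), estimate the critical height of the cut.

H_c = 26.48 m

Culmann's analysis gives the critical failure plane at α_cr = (β + φ')/2 = (71.6 + 29.8)/2 = 50.7°, and the critical height
H_c = (4c'/γ) · sinβ cosφ' / [1 − cos(β − φ')]
    = (4·39.5/19.3) · sin71.6°·cos29.8° / [1 − cos(41.8°)]
    = 8.187 · 0.9489·0.8678 / [1 − 0.7455]
    = 8.187 · 0.8234 / 0.2545
    = 26.48 m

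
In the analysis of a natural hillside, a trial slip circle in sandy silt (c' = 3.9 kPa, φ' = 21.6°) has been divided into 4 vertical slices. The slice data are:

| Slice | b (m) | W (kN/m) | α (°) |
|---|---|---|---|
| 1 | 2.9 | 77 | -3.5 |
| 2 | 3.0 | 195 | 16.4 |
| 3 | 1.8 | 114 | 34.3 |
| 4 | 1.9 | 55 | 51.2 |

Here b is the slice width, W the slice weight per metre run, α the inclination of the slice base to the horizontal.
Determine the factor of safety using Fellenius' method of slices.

FS = 1.27

Ordinary method of slices: FS = Σ[c'·Δl_i + (W_i cosα_i)·tanφ'] / Σ W_i sinα_i, with Δl_i = b_i / cosα_i.
Slice 1: Δl = 2.9/cos(-3.5°) = 2.905 m; N'_1 = 77·cos(-3.5°) = 76.9; c'Δl = 11.33; W sinα = -4.7
Slice 2: Δl = 3.0/cos16.4° = 3.127 m; N'_2 = 195·cos16.4° = 187.1; c'Δl = 12.20; W sinα = 55.1
Slice 3: Δl = 1.8/cos34.3° = 2.179 m; N'_3 = 114·cos34.3° = 94.2; c'Δl = 8.50; W sinα = 64.2
Slice 4: Δl = 1.9/cos51.2° = 3.032 m; N'_4 = 55·cos51.2° = 34.5; c'Δl = 11.83; W sinα = 42.9
Σc'Δl = 43.9 kN/m; ΣN' = 392.6 kN/m; ΣW sinα = 157.5 kN/m
Resisting = 43.9 + 392.6·tan21.6° = 43.9 + 155.4 = 199.3 kN/m
FS = 199.3 / 157.5 = 1.266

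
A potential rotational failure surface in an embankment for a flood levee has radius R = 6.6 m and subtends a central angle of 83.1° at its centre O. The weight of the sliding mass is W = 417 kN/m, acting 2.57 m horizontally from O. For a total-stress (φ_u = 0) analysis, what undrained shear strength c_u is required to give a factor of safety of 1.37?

FS = c_u·L_a·R / (W·d), so c_u = FS·W·d / (L_a·R).
Arc length L_a = R·θ = 6.6·(83.1°·π/180) = 6.6·1.4504 = 9.57 m
c_u = 1.37·417·2.57 / (9.57·6.6) = 1468.2 / 63.18 = 23.24 kPa

c_u = 23.2 kPa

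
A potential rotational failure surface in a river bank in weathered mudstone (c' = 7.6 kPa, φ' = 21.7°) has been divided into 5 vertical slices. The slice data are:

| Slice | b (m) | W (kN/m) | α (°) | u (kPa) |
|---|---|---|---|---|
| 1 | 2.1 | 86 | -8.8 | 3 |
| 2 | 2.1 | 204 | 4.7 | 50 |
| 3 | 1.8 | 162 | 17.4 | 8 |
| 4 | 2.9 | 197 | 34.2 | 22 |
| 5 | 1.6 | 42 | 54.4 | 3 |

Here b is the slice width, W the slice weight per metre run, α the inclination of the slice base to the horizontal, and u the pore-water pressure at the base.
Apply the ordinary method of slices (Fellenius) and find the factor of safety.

Ordinary method of slices: FS = Σ[c'·Δl_i + (W_i cosα_i − u_i·Δl_i)·tanφ'] / Σ W_i sinα_i, with Δl_i = b_i / cosα_i.
Slice 1: Δl = 2.1/cos(-8.8°) = 2.125 m; N'_1 = 86·cos(-8.8°) − 3·2.125 = 78.6; c'Δl = 16.15; W sinα = -13.2
Slice 2: Δl = 2.1/cos4.7° = 2.107 m; N'_2 = 204·cos4.7° − 50·2.107 = 98.0; c'Δl = 16.01; W sinα = 16.7
Slice 3: Δl = 1.8/cos17.4° = 1.886 m; N'_3 = 162·cos17.4° − 8·1.886 = 139.5; c'Δl = 14.34; W sinα = 48.4
Slice 4: Δl = 2.9/cos34.2° = 3.506 m; N'_4 = 197·cos34.2° − 22·3.506 = 85.8; c'Δl = 26.65; W sinα = 110.7
Slice 5: Δl = 1.6/cos54.4° = 2.749 m; N'_5 = 42·cos54.4° − 3·2.749 = 16.2; c'Δl = 20.89; W sinα = 34.2
Σc'Δl = 94.0 kN/m; ΣN' = 418.1 kN/m; ΣW sinα = 196.9 kN/m
Resisting = 94.0 + 418.1·tan21.7° = 94.0 + 166.4 = 260.4 kN/m
FS = 260.4 / 196.9 = 1.323

FS = 1.32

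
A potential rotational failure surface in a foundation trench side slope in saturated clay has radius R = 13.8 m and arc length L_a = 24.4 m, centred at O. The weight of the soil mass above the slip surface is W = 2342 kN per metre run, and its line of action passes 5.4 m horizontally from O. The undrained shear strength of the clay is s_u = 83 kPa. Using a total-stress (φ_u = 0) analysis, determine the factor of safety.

Taking moments about the centre O, the resisting moment is provided by the undrained shear strength acting along the arc:
M_R = s_u·L_a·R = 83·24.40·13.8 = 27947.8 kN·m/m
M_D = W·d = 2342·5.4 = 12646.8 kN·m/m
FS = M_R / M_D = 27947.8 / 12646.8 = 2.210

FS = 2.21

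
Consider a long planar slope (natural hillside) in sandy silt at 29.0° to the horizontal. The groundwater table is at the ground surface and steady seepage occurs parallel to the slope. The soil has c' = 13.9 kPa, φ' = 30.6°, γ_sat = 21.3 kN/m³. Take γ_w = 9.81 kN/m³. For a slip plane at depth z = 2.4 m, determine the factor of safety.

With seepage parallel to the slope and the water table at the surface, the effective normal stress on the slip plane uses the buoyant unit weight γ' = γ_sat − γ_w while the driving shear stress uses γ_sat:
FS = [c' + γ' z cos²β tanφ'] / [γ_sat z sinβ cosβ]
γ' = 21.3 − 9.81 = 11.49 kN/m³
Numerator = 13.9 + 11.49·2.4·cos²29.0°·tan30.6° = 13.9 + 11.49·2.4·0.7650·0.5914 = 26.375 kPa
Denominator = 21.3·2.4·sin29.0°·cos29.0° = 21.3·2.4·0.4848·0.8746 = 21.676 kPa
FS = 26.375 / 21.676 = 1.217

FS = 1.22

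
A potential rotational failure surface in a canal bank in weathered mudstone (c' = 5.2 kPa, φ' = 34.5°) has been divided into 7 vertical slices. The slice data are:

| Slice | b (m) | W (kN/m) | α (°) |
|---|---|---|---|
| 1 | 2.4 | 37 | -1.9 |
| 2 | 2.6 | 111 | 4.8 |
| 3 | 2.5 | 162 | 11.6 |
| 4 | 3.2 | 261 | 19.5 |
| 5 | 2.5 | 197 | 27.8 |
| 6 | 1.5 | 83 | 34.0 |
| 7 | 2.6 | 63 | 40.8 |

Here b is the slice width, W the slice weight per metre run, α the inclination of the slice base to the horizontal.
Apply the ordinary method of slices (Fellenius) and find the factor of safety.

FS = 2.21

Ordinary method of slices: FS = Σ[c'·Δl_i + (W_i cosα_i)·tanφ'] / Σ W_i sinα_i, with Δl_i = b_i / cosα_i.
Slice 1: Δl = 2.4/cos(-1.9°) = 2.401 m; N'_1 = 37·cos(-1.9°) = 37.0; c'Δl = 12.49; W sinα = -1.2
Slice 2: Δl = 2.6/cos4.8° = 2.609 m; N'_2 = 111·cos4.8° = 110.6; c'Δl = 13.57; W sinα = 9.3
Slice 3: Δl = 2.5/cos11.6° = 2.552 m; N'_3 = 162·cos11.6° = 158.7; c'Δl = 13.27; W sinα = 32.6
Slice 4: Δl = 3.2/cos19.5° = 3.395 m; N'_4 = 261·cos19.5° = 246.0; c'Δl = 17.65; W sinα = 87.1
Slice 5: Δl = 2.5/cos27.8° = 2.826 m; N'_5 = 197·cos27.8° = 174.3; c'Δl = 14.70; W sinα = 91.9
Slice 6: Δl = 1.5/cos34.0° = 1.809 m; N'_6 = 83·cos34.0° = 68.8; c'Δl = 9.41; W sinα = 46.4
Slice 7: Δl = 2.6/cos40.8° = 3.435 m; N'_7 = 63·cos40.8° = 47.7; c'Δl = 17.86; W sinα = 41.2
Σc'Δl = 98.9 kN/m; ΣN' = 843.1 kN/m; ΣW sinα = 307.2 kN/m
Resisting = 98.9 + 843.1·tan34.5° = 98.9 + 579.4 = 678.4 kN/m
FS = 678.4 / 307.2 = 2.208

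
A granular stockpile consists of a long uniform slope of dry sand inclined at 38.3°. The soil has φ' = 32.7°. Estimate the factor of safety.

FS = 0.81

For a dry cohesionless infinite slope the factor of safety is FS = tanφ' / tanβ.
FS = tan32.7° / tan38.3° = 0.6420 / 0.7898 = 0.813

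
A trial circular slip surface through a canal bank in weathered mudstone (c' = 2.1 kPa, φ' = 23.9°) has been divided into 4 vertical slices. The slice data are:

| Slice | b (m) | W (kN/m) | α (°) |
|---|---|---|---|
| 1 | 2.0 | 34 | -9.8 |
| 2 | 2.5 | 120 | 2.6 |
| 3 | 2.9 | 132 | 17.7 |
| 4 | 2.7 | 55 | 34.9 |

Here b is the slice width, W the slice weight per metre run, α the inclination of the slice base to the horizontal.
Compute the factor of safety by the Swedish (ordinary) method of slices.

Ordinary method of slices: FS = Σ[c'·Δl_i + (W_i cosα_i)·tanφ'] / Σ W_i sinα_i, with Δl_i = b_i / cosα_i.
Slice 1: Δl = 2.0/cos(-9.8°) = 2.030 m; N'_1 = 34·cos(-9.8°) = 33.5; c'Δl = 4.26; W sinα = -5.8
Slice 2: Δl = 2.5/cos2.6° = 2.503 m; N'_2 = 120·cos2.6° = 119.9; c'Δl = 5.26; W sinα = 5.4
Slice 3: Δl = 2.9/cos17.7° = 3.044 m; N'_3 = 132·cos17.7° = 125.8; c'Δl = 6.39; W sinα = 40.1
Slice 4: Δl = 2.7/cos34.9° = 3.292 m; N'_4 = 55·cos34.9° = 45.1; c'Δl = 6.91; W sinα = 31.5
Σc'Δl = 22.8 kN/m; ΣN' = 324.2 kN/m; ΣW sinα = 71.3 kN/m
Resisting = 22.8 + 324.2·tan23.9° = 22.8 + 143.7 = 166.5 kN/m
FS = 166.5 / 71.3 = 2.337

FS = 2.34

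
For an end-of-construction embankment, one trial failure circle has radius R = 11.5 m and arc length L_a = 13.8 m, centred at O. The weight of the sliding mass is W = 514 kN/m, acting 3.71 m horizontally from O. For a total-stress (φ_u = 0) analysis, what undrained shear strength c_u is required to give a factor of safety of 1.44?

FS = c_u·L_a·R / (W·d), so c_u = FS·W·d / (L_a·R).
c_u = 1.44·514·3.71 / (13.80·11.5) = 2746.0 / 158.70 = 17.30 kPa

c_u = 17.3 kPa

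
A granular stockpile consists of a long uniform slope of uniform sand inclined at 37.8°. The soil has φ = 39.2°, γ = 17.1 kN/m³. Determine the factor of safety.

FS = 1.05

For a dry cohesionless infinite slope the factor of safety is FS = tanφ / tanβ.
FS = tan39.2° / tan37.8° = 0.8156 / 0.7757 = 1.051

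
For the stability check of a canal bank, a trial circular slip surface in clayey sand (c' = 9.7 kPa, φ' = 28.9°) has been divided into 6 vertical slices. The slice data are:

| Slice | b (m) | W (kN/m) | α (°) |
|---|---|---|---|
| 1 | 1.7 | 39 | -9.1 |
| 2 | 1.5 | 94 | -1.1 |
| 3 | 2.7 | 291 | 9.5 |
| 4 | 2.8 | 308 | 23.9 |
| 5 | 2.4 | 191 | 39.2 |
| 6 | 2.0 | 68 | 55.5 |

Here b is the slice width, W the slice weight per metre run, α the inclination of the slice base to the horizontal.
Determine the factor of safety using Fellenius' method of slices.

Ordinary method of slices: FS = Σ[c'·Δl_i + (W_i cosα_i)·tanφ'] / Σ W_i sinα_i, with Δl_i = b_i / cosα_i.
Slice 1: Δl = 1.7/cos(-9.1°) = 1.722 m; N'_1 = 39·cos(-9.1°) = 38.5; c'Δl = 16.70; W sinα = -6.2
Slice 2: Δl = 1.5/cos(-1.1°) = 1.500 m; N'_2 = 94·cos(-1.1°) = 94.0; c'Δl = 14.55; W sinα = -1.8
Slice 3: Δl = 2.7/cos9.5° = 2.738 m; N'_3 = 291·cos9.5° = 287.0; c'Δl = 26.55; W sinα = 48.0
Slice 4: Δl = 2.8/cos23.9° = 3.063 m; N'_4 = 308·cos23.9° = 281.6; c'Δl = 29.71; W sinα = 124.8
Slice 5: Δl = 2.4/cos39.2° = 3.097 m; N'_5 = 191·cos39.2° = 148.0; c'Δl = 30.04; W sinα = 120.7
Slice 6: Δl = 2.0/cos55.5° = 3.531 m; N'_6 = 68·cos55.5° = 38.5; c'Δl = 34.25; W sinα = 56.0
Σc'Δl = 151.8 kN/m; ΣN' = 887.6 kN/m; ΣW sinα = 341.6 kN/m
Resisting = 151.8 + 887.6·tan28.9° = 151.8 + 490.0 = 641.8 kN/m
FS = 641.8 / 341.6 = 1.879

FS = 1.88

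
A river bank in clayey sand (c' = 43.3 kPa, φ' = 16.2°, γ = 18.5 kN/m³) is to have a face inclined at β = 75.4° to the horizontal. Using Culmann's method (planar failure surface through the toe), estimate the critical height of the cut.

Culmann's analysis gives the critical failure plane at α_cr = (β + φ')/2 = (75.4 + 16.2)/2 = 45.8°, and the critical height
H_c = (4c'/γ) · sinβ cosφ' / [1 − cos(β − φ')]
    = (4·43.3/18.5) · sin75.4°·cos16.2° / [1 − cos(59.2°)]
    = 9.362 · 0.9677·0.9603 / [1 − 0.5120]
    = 9.362 · 0.9293 / 0.4880
    = 17.83 m

H_c = 17.83 m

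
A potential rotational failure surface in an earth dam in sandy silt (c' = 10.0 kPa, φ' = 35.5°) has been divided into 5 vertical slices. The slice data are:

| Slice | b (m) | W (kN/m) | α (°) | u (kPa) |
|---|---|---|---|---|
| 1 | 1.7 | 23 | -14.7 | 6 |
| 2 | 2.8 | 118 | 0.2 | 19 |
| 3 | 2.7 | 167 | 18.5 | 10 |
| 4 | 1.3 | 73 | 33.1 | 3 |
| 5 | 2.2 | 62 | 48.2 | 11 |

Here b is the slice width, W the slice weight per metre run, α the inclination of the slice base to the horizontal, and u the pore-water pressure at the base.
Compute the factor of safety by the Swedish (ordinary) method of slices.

FS = 2.35

Ordinary method of slices: FS = Σ[c'·Δl_i + (W_i cosα_i − u_i·Δl_i)·tanφ'] / Σ W_i sinα_i, with Δl_i = b_i / cosα_i.
Slice 1: Δl = 1.7/cos(-14.7°) = 1.758 m; N'_1 = 23·cos(-14.7°) − 6·1.758 = 11.7; c'Δl = 17.58; W sinα = -5.8
Slice 2: Δl = 2.8/cos0.2° = 2.800 m; N'_2 = 118·cos0.2° − 19·2.800 = 64.8; c'Δl = 28.00; W sinα = 0.4
Slice 3: Δl = 2.7/cos18.5° = 2.847 m; N'_3 = 167·cos18.5° − 10·2.847 = 129.9; c'Δl = 28.47; W sinα = 53.0
Slice 4: Δl = 1.3/cos33.1° = 1.552 m; N'_4 = 73·cos33.1° − 3·1.552 = 56.5; c'Δl = 15.52; W sinα = 39.9
Slice 5: Δl = 2.2/cos48.2° = 3.301 m; N'_5 = 62·cos48.2° − 11·3.301 = 5.0; c'Δl = 33.01; W sinα = 46.2
Σc'Δl = 122.6 kN/m; ΣN' = 267.9 kN/m; ΣW sinα = 133.7 kN/m
Resisting = 122.6 + 267.9·tan35.5° = 122.6 + 191.1 = 313.7 kN/m
FS = 313.7 / 133.7 = 2.347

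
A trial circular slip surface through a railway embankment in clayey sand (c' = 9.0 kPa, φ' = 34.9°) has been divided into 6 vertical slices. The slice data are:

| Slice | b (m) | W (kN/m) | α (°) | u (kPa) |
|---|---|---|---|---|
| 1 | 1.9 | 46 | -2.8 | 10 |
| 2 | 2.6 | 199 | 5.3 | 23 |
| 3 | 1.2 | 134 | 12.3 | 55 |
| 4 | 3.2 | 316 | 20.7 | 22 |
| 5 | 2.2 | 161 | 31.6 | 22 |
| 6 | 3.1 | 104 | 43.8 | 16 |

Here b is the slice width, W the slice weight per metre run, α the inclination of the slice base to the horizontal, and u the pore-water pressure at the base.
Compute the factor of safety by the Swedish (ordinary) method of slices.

Ordinary method of slices: FS = Σ[c'·Δl_i + (W_i cosα_i − u_i·Δl_i)·tanφ'] / Σ W_i sinα_i, with Δl_i = b_i / cosα_i.
Slice 1: Δl = 1.9/cos(-2.8°) = 1.902 m; N'_1 = 46·cos(-2.8°) − 10·1.902 = 26.9; c'Δl = 17.12; W sinα = -2.2
Slice 2: Δl = 2.6/cos5.3° = 2.611 m; N'_2 = 199·cos5.3° − 23·2.611 = 138.1; c'Δl = 23.50; W sinα = 18.4
Slice 3: Δl = 1.2/cos12.3° = 1.228 m; N'_3 = 134·cos12.3° − 55·1.228 = 63.4; c'Δl = 11.05; W sinα = 28.5
Slice 4: Δl = 3.2/cos20.7° = 3.421 m; N'_4 = 316·cos20.7° − 22·3.421 = 220.3; c'Δl = 30.79; W sinα = 111.7
Slice 5: Δl = 2.2/cos31.6° = 2.583 m; N'_5 = 161·cos31.6° − 22·2.583 = 80.3; c'Δl = 23.25; W sinα = 84.4
Slice 6: Δl = 3.1/cos43.8° = 4.295 m; N'_6 = 104·cos43.8° − 16·4.295 = 6.3; c'Δl = 38.66; W sinα = 72.0
Σc'Δl = 144.4 kN/m; ΣN' = 535.4 kN/m; ΣW sinα = 312.7 kN/m
Resisting = 144.4 + 535.4·tan34.9° = 144.4 + 373.5 = 517.8 kN/m
FS = 517.8 / 312.7 = 1.656

FS = 1.66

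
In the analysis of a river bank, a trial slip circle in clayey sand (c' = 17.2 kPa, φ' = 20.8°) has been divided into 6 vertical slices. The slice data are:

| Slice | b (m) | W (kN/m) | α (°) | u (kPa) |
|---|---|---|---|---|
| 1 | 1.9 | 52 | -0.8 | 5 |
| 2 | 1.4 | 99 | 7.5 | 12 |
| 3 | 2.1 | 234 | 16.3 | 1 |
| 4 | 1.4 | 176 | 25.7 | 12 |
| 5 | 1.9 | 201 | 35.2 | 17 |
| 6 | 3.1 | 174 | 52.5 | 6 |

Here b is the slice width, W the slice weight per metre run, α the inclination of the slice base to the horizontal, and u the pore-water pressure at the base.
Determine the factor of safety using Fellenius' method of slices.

FS = 1.25

Ordinary method of slices: FS = Σ[c'·Δl_i + (W_i cosα_i − u_i·Δl_i)·tanφ'] / Σ W_i sinα_i, with Δl_i = b_i / cosα_i.
Slice 1: Δl = 1.9/cos(-0.8°) = 1.900 m; N'_1 = 52·cos(-0.8°) − 5·1.900 = 42.5; c'Δl = 32.68; W sinα = -0.7
Slice 2: Δl = 1.4/cos7.5° = 1.412 m; N'_2 = 99·cos7.5° − 12·1.412 = 81.2; c'Δl = 24.29; W sinα = 12.9
Slice 3: Δl = 2.1/cos16.3° = 2.188 m; N'_3 = 234·cos16.3° − 1·2.188 = 222.4; c'Δl = 37.63; W sinα = 65.7
Slice 4: Δl = 1.4/cos25.7° = 1.554 m; N'_4 = 176·cos25.7° − 12·1.554 = 139.9; c'Δl = 26.72; W sinα = 76.3
Slice 5: Δl = 1.9/cos35.2° = 2.325 m; N'_5 = 201·cos35.2° − 17·2.325 = 124.7; c'Δl = 39.99; W sinα = 115.9
Slice 6: Δl = 3.1/cos52.5° = 5.092 m; N'_6 = 174·cos52.5° − 6·5.092 = 75.4; c'Δl = 87.59; W sinα = 138.0
Σc'Δl = 248.9 kN/m; ΣN' = 686.1 kN/m; ΣW sinα = 408.1 kN/m
Resisting = 248.9 + 686.1·tan20.8° = 248.9 + 260.6 = 509.5 kN/m
FS = 509.5 / 408.1 = 1.249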